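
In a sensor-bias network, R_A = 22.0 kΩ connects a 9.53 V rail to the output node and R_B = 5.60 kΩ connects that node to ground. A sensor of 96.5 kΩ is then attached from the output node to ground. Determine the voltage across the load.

V_out ≈ 1.85 V

The load sits in parallel with R_B: R_B‖R_L = (5.60 × 96.5) / (5.60 + 96.5) = 5.293 kΩ.
V_out = 9.53 × 5.293 / (22.0 + 5.293) = 9.53 × 5.293/27.29 = 1.85 V.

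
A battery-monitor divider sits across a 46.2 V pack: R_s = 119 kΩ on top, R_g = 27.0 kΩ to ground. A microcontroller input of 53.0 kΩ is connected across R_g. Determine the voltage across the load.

V_out ≈ 6.04 V

The load sits in parallel with R_g: R_g‖R_L = (27.0 × 53.0) / (27.0 + 53.0) = 17.89 kΩ.
V_out = 46.2 × 17.89 / (119 + 17.89) = 46.2 × 17.89/136.9 = 6.04 V.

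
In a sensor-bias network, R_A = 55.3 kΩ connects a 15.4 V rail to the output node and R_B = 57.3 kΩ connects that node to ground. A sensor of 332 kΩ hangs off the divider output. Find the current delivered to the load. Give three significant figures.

I_L ≈ 0.0218 mA

R_B‖R_L = 48.87 kΩ; V_out = 15.4 × 48.87/104.2 = 7.224 V.
I_L = V_out / R_L = 7.224 / 332 kΩ = 0.0218 mA.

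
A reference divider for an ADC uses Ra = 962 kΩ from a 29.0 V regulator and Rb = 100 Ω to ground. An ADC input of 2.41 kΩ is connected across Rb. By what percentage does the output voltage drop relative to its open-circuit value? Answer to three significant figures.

3.98 %

The divider's output (Thévenin) resistance is Ra‖Rb = 99.99 Ω.
Fractional drop under load = R_th/(R_th + R_L) = 99.99 / (99.99 + 2410) = 0.03984.
So the output falls by 3.98 %.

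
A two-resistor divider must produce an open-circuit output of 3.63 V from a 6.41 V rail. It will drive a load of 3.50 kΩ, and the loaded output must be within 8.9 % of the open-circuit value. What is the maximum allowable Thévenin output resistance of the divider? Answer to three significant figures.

R_th ≤ 342 Ω

Loading drop = R_th/(R_th + R_L) ≤ 0.0890, so R_th ≤ R_L · ε/(1−ε) = 3.50 kΩ × 0.0890/0.9110 = 342 Ω.
(Any R1, R2 with R2/(R1+R2) = 0.566 and R1‖R2 ≤ 342 Ω will meet the spec.)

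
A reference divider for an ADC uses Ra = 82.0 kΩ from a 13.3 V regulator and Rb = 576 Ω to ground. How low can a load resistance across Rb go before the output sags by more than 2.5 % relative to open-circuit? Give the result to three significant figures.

Output resistance R_th = Ra‖Rb = (82000 × 576)/82580 = 572.0 Ω.
The fractional drop is R_th/(R_th + R_L); requiring this ≤ 0.0250 gives R_L ≥ R_th(1/0.0250 − 1) = 572.0 × 39.00 = 22.3 kΩ.

R_L(min) ≈ 22.3 kΩ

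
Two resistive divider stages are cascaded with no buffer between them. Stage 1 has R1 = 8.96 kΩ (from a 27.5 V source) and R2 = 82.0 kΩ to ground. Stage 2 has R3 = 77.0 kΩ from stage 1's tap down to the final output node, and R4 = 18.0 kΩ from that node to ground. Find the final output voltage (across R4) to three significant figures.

V_out ≈ 4.33 V

Stage 2 presents R3+R4 = 95.00 kΩ as a load on stage 1's tap.
Stage 1's lower leg becomes R2‖(R3+R4) = 44.01 kΩ, so V_mid = 27.5 × 44.01/52.97 = 22.85 V.
Stage 2 is itself unloaded: V_out = V_mid × R4/(R3+R4) = 22.85 × 18.0/95.00 = 4.33 V.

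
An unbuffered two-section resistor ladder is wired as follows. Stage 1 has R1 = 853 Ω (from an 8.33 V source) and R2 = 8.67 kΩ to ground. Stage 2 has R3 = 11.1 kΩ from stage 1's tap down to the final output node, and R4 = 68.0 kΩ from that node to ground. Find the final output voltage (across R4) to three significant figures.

V_out ≈ 6.46 V

Stage 2 presents R3+R4 = 79100 Ω as a load on stage 1's tap.
Stage 1's lower leg becomes R2‖(R3+R4) = 7814 Ω, so V_mid = 8.33 × 7814/8667 = 7.510 V.
Stage 2 is itself unloaded: V_out = V_mid × R4/(R3+R4) = 7.510 × 68000/79100 = 6.46 V.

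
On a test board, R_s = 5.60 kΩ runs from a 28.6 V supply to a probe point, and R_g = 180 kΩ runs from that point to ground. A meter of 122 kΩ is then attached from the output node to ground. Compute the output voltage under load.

V_out ≈ 26.6 V

The load sits in parallel with R_g: R_g‖R_L = (180 × 122) / (180 + 122) = 72.72 kΩ.
V_out = 28.6 × 72.72 / (5.60 + 72.72) = 28.6 × 72.72/78.32 = 26.6 V.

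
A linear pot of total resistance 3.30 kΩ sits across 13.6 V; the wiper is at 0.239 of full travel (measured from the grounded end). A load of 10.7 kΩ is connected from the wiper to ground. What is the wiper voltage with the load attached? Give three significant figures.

V ≈ 3.08 V

The wiper splits the pot into (1−α)R = 2511 Ω above and αR = 788.7 Ω below.
Lower section ‖ load = 734.6 Ω.
V_wiper = 13.6 × 734.6/(2511 + 734.6) = 3.08 V.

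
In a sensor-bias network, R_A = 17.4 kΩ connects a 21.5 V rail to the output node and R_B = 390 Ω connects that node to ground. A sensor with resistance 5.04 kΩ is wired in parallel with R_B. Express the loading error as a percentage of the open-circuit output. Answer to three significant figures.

7.04 %

The divider's output (Thévenin) resistance is R_A‖R_B = 381.5 Ω.
Fractional drop under load = R_th/(R_th + R_L) = 381.5 / (381.5 + 5040) = 0.07036.
So the output falls by 7.04 %.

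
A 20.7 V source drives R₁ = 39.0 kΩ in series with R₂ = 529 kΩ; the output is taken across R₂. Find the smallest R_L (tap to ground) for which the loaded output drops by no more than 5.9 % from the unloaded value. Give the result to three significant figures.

R_L(min) ≈ 579 kΩ

Output resistance R_th = R₁‖R₂ = (39.0 × 529)/568.0 = 36.32 kΩ.
The fractional drop is R_th/(R_th + R_L); requiring this ≤ 0.0590 gives R_L ≥ R_th(1/0.0590 − 1) = 36.32 × 15.95 = 579 kΩ.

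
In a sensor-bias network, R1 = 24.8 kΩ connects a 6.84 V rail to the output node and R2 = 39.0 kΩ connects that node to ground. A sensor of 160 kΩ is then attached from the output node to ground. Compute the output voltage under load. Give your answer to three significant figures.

The load sits in parallel with R2: R2‖R_L = (39.0 × 160) / (39.0 + 160) = 31.36 kΩ.
V_out = 6.84 × 31.36 / (24.8 + 31.36) = 6.84 × 31.36/56.16 = 3.82 V.
(Unloaded it would have been 4.18 V.)

V_out ≈ 3.82 V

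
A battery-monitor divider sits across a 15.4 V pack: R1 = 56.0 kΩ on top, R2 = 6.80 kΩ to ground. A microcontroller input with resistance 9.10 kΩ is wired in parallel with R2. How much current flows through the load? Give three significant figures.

R2‖R_L = 3.892 kΩ; V_out = 15.4 × 3.892/59.89 = 1.001 V.
I_L = V_out / R_L = 1.001 / 9.10 kΩ = 0.110 mA.

I_L ≈ 0.110 mA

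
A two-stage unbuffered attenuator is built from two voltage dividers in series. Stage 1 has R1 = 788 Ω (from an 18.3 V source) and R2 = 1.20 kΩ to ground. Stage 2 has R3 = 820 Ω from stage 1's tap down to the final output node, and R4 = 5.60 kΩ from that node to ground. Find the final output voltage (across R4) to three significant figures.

V_out ≈ 8.97 V

Stage 2 presents R3+R4 = 6420 Ω as a load on stage 1's tap.
Stage 1's lower leg becomes R2‖(R3+R4) = 1011 Ω, so V_mid = 18.3 × 1011/1799 = 10.28 V.
Stage 2 is itself unloaded: V_out = V_mid × R4/(R3+R4) = 10.28 × 5600/6420 = 8.97 V.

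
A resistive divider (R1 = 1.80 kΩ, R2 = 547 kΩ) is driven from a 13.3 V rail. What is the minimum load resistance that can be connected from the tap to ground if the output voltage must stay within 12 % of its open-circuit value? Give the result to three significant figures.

Output resistance R_th = R1‖R2 = (1.80 × 547)/548.8 = 1.794 kΩ.
The fractional drop is R_th/(R_th + R_L); requiring this ≤ 0.120 gives R_L ≥ R_th(1/0.120 − 1) = 1.794 × 7.333 = 13.2 kΩ.

R_L(min) ≈ 13.2 kΩ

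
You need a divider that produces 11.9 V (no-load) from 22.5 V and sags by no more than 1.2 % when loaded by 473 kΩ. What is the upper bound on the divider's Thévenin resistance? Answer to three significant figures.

Loading drop = R_th/(R_th + R_L) ≤ 0.0120, so R_th ≤ R_L · ε/(1−ε) = 473 kΩ × 0.0120/0.9880 = 5.74 kΩ.

R_th ≤ 5.74 kΩ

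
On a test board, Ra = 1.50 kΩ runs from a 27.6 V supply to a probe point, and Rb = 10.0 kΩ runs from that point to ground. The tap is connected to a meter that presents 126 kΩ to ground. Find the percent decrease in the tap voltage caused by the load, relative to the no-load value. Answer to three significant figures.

The divider's output (Thévenin) resistance is Ra‖Rb = 1.304 kΩ.
Fractional drop under load = R_th/(R_th + R_L) = 1.304 / (1.304 + 126) = 0.01025.
So the output falls by 1.02 %.

1.02 %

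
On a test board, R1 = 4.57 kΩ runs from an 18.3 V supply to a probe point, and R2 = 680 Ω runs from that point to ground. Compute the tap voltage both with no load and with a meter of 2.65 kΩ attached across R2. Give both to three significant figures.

Open-circuit: V = 18.3 × 680/(4570 + 680) = 2.37 V.
With the load, R2 becomes R2‖R_L = 541.1 Ω, so V = 18.3 × 541.1/5111 = 1.94 V.

Unloaded: 2.37 V; loaded: 1.94 V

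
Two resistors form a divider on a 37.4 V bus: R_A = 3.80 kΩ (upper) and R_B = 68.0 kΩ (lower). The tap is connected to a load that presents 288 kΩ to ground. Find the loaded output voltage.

The load sits in parallel with R_B: R_B‖R_L = (68.0 × 288) / (68.0 + 288) = 55.01 kΩ.
V_out = 37.4 × 55.01 / (3.80 + 55.01) = 37.4 × 55.01/58.81 = 35.0 V.

V_out ≈ 35.0 V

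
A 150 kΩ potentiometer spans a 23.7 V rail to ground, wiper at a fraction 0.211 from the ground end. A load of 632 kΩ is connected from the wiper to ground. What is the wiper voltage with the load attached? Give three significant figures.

The wiper splits the pot into (1−α)R = 118.3 kΩ above and αR = 31.65 kΩ below.
Lower section ‖ load = 30.14 kΩ.
V_wiper = 23.7 × 30.14/(118.3 + 30.14) = 4.81 V.

V ≈ 4.81 V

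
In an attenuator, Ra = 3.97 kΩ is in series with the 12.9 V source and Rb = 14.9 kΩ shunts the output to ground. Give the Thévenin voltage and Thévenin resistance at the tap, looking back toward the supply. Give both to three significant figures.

V_th is the open-circuit tap voltage: 12.9 × 14.9/(3.97 + 14.9) = 10.2 V.
With the supply zeroed, Ra and Rb appear in parallel from the tap: R_th = Ra‖Rb = (3.97 × 14.9)/18.87 = 3.13 kΩ.

V_th = 10.2 V, R_th = 3.13 kΩ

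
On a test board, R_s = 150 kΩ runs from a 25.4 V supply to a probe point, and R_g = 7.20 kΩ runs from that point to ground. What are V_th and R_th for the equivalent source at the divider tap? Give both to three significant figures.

V_th = 1.16 V, R_th = 6.87 kΩ

V_th is the open-circuit tap voltage: 25.4 × 7.20/(150 + 7.20) = 1.16 V.
With the supply zeroed, R_s and R_g appear in parallel from the tap: R_th = R_s‖R_g = (150 × 7.20)/157.2 = 6.87 kΩ.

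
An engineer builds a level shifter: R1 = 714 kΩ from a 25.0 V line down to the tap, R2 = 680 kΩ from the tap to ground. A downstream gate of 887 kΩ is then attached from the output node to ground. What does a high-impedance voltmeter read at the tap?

The load sits in parallel with R2: R2‖R_L = (680 × 887) / (680 + 887) = 384.9 kΩ.
V_out = 25.0 × 384.9 / (714 + 384.9) = 25.0 × 384.9/1099 = 8.76 V.

V_out ≈ 8.76 V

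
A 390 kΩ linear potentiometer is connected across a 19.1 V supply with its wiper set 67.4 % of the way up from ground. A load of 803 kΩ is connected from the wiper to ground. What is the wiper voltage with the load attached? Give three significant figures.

V ≈ 11.6 V

The wiper splits the pot into (1−α)R = 127.1 kΩ above and αR = 262.9 kΩ below.
Lower section ‖ load = 198.0 kΩ.
V_wiper = 19.1 × 198.0/(127.1 + 198.0) = 11.6 V.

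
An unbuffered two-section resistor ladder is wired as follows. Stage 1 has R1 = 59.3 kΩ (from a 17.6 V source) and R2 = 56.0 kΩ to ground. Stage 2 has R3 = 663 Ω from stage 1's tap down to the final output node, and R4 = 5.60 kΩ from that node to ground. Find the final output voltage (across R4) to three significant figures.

V_out ≈ 1.37 V

Stage 2 presents R3+R4 = 6263 Ω as a load on stage 1's tap.
Stage 1's lower leg becomes R2‖(R3+R4) = 5633 Ω, so V_mid = 17.6 × 5633/64930 = 1.527 V.
Stage 2 is itself unloaded: V_out = V_mid × R4/(R3+R4) = 1.527 × 5600/6263 = 1.37 V.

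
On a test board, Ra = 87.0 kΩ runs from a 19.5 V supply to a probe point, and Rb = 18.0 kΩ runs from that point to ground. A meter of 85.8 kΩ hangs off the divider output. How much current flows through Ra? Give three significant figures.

I ≈ 0.191 mA

Rb‖R_L = 14.88 kΩ, so the source sees Ra + Rb‖R_L = 101.9 kΩ.
I = 19.5 V / 101.9 kΩ = 0.191 mA.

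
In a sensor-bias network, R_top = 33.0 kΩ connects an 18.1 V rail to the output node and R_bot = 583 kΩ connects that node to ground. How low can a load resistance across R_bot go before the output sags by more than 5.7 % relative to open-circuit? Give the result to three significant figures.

R_L(min) ≈ 517 kΩ

Output resistance R_th = R_top‖R_bot = (33.0 × 583)/616.0 = 31.23 kΩ.
The fractional drop is R_th/(R_th + R_L); requiring this ≤ 0.0570 gives R_L ≥ R_th(1/0.0570 − 1) = 31.23 × 16.54 = 517 kΩ.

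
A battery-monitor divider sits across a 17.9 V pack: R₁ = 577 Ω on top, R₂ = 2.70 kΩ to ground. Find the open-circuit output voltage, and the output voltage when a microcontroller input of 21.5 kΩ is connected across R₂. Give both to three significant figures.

Open-circuit: V = 17.9 × 2700/(577 + 2700) = 14.7 V.
With the load, R₂ becomes R₂‖R_L = 2399 Ω, so V = 17.9 × 2399/2976 = 14.4 V.

Unloaded: 14.7 V; loaded: 14.4 V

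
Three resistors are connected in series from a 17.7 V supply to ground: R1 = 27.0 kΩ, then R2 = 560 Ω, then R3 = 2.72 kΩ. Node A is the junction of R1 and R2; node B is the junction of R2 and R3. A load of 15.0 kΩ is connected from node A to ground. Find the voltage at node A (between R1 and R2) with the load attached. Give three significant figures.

Below node A the series string R2+R3 = 3280 Ω sits in parallel with the 15000 Ω load: 2691 Ω.
V_A = 17.7 × 2691/(27000 + 2691) = 1.60 V.

V ≈ 1.60 V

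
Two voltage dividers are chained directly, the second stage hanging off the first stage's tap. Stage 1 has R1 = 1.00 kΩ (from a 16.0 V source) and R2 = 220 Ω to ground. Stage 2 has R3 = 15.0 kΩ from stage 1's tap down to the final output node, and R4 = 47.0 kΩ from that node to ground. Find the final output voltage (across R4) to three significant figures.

V_out ≈ 2.18 V

Stage 2 presents R3+R4 = 62000 Ω as a load on stage 1's tap.
Stage 1's lower leg becomes R2‖(R3+R4) = 219.2 Ω, so V_mid = 16.0 × 219.2/1219 = 2.877 V.
Stage 2 is itself unloaded: V_out = V_mid × R4/(R3+R4) = 2.877 × 47000/62000 = 2.18 V.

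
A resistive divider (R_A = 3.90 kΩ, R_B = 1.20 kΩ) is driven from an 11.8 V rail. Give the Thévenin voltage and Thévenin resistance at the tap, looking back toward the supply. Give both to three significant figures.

V_th is the open-circuit tap voltage: 11.8 × 1.20/(3.90 + 1.20) = 2.78 V.
With the supply zeroed, R_A and R_B appear in parallel from the tap: R_th = R_A‖R_B = (3.90 × 1.20)/5.100 = 918 Ω.

V_th = 2.78 V, R_th = 918 Ω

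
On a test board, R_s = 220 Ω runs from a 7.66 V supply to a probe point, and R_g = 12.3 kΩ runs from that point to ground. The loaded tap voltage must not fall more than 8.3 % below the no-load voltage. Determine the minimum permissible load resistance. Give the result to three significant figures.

Output resistance R_th = R_s‖R_g = (220 × 12300)/12520 = 216.1 Ω.
The fractional drop is R_th/(R_th + R_L); requiring this ≤ 0.0830 gives R_L ≥ R_th(1/0.0830 − 1) = 216.1 × 11.05 = 2.39 kΩ.

R_L(min) ≈ 2.39 kΩ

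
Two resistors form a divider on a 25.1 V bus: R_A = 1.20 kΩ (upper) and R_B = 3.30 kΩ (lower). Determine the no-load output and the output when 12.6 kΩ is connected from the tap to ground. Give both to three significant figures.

Unloaded: 18.4 V; loaded: 17.2 V

Open-circuit: V = 25.1 × 3.30/(1.20 + 3.30) = 18.4 V.
With the load, R_B becomes R_B‖R_L = 2.615 kΩ, so V = 25.1 × 2.615/3.815 = 17.2 V.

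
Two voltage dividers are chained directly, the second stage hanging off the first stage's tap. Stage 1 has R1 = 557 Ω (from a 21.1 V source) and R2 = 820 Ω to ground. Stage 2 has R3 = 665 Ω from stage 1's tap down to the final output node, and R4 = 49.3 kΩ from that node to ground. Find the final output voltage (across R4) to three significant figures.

Stage 2 presents R3+R4 = 49960 Ω as a load on stage 1's tap.
Stage 1's lower leg becomes R2‖(R3+R4) = 806.8 Ω, so V_mid = 21.1 × 806.8/1364 = 12.48 V.
Stage 2 is itself unloaded: V_out = V_mid × R4/(R3+R4) = 12.48 × 49300/49960 = 12.3 V.

V_out ≈ 12.3 V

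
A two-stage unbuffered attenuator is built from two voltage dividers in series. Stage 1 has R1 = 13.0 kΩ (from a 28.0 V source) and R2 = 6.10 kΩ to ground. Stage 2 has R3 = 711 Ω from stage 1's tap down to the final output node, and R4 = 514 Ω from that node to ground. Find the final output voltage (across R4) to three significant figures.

V_out ≈ 0.855 V

Stage 2 presents R3+R4 = 1225 Ω as a load on stage 1's tap.
Stage 1's lower leg becomes R2‖(R3+R4) = 1020 Ω, so V_mid = 28.0 × 1020/14020 = 2.037 V.
Stage 2 is itself unloaded: V_out = V_mid × R4/(R3+R4) = 2.037 × 514/1225 = 0.855 V.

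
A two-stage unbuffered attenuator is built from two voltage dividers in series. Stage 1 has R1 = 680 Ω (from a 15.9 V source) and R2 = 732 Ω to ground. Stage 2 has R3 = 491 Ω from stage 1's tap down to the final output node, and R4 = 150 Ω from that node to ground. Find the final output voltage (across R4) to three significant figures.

Stage 2 presents R3+R4 = 641.0 Ω as a load on stage 1's tap.
Stage 1's lower leg becomes R2‖(R3+R4) = 341.7 Ω, so V_mid = 15.9 × 341.7/1022 = 5.318 V.
Stage 2 is itself unloaded: V_out = V_mid × R4/(R3+R4) = 5.318 × 150/641.0 = 1.24 V.

V_out ≈ 1.24 V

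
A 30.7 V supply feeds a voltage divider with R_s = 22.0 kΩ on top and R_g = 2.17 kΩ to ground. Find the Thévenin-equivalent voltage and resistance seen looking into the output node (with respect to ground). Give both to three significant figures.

V_th = 2.76 V, R_th = 1.98 kΩ

V_th is the open-circuit tap voltage: 30.7 × 2.17/(22.0 + 2.17) = 2.76 V.
With the supply zeroed, R_s and R_g appear in parallel from the tap: R_th = R_s‖R_g = (22.0 × 2.17)/24.17 = 1.98 kΩ.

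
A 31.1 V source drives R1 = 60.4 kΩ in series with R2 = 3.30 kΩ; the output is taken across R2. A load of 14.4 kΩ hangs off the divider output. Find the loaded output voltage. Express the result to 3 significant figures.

The load sits in parallel with R2: R2‖R_L = (3.30 × 14.4) / (3.30 + 14.4) = 2.685 kΩ.
V_out = 31.1 × 2.685 / (60.4 + 2.685) = 31.1 × 2.685/63.08 = 1.32 V.

V_out ≈ 1.32 V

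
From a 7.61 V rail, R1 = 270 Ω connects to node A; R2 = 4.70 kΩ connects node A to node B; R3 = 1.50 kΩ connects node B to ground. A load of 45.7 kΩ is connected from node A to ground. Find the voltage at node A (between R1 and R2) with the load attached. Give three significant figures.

Below node A the series string R2+R3 = 6200 Ω sits in parallel with the 45700 Ω load: 5459 Ω.
V_A = 7.61 × 5459/(270 + 5459) = 7.25 V.

V ≈ 7.25 V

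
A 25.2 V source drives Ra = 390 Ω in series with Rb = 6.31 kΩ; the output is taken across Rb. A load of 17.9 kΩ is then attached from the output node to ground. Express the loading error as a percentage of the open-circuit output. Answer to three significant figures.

The divider's output (Thévenin) resistance is Ra‖Rb = 367.3 Ω.
Fractional drop under load = R_th/(R_th + R_L) = 367.3 / (367.3 + 17900) = 0.02011.
So the output falls by 2.01 %.

2.01 %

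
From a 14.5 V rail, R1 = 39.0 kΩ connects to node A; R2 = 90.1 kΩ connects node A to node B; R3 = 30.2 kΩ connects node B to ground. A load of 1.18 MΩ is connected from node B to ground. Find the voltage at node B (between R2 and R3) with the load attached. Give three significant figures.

V ≈ 2.69 V

At node B, R3 is in parallel with the load: R3‖R_L = 29.45 kΩ.
Below node A the resistance is R2 + (R3‖R_L) = 119.5 kΩ, so V_A = 14.5 × 119.5/158.5 = 10.93 V.
Then V_B = V_A × (R3‖R_L)/(R2 + R3‖R_L) = 10.93 × 29.45/119.5 = 2.69 V.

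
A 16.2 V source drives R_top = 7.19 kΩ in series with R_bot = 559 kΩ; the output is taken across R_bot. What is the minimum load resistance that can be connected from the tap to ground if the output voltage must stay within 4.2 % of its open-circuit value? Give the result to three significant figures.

Output resistance R_th = R_top‖R_bot = (7.19 × 559)/566.2 = 7.099 kΩ.
The fractional drop is R_th/(R_th + R_L); requiring this ≤ 0.0420 gives R_L ≥ R_th(1/0.0420 − 1) = 7.099 × 22.81 = 162 kΩ.

R_L(min) ≈ 162 kΩ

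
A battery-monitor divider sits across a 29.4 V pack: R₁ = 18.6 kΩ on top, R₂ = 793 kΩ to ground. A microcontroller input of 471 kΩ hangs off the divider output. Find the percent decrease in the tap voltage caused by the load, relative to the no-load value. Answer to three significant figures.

The divider's output (Thévenin) resistance is R₁‖R₂ = 18.17 kΩ.
Fractional drop under load = R_th/(R_th + R_L) = 18.17 / (18.17 + 471) = 0.03715.
So the output falls by 3.72 %.

3.72 %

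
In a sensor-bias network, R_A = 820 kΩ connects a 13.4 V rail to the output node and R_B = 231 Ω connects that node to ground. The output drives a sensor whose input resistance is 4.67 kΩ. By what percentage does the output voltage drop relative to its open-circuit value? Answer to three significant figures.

The divider's output (Thévenin) resistance is R_A‖R_B = 230.9 Ω.
Fractional drop under load = R_th/(R_th + R_L) = 230.9 / (230.9 + 4670) = 0.04712.
So the output falls by 4.71 %.

4.71 %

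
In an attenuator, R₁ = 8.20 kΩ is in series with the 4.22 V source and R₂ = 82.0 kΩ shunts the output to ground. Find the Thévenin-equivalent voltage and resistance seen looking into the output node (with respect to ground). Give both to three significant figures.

V_th = 3.84 V, R_th = 7.45 kΩ

V_th is the open-circuit tap voltage: 4.22 × 82.0/(8.20 + 82.0) = 3.84 V.
With the supply zeroed, R₁ and R₂ appear in parallel from the tap: R_th = R₁‖R₂ = (8.20 × 82.0)/90.20 = 7.45 kΩ.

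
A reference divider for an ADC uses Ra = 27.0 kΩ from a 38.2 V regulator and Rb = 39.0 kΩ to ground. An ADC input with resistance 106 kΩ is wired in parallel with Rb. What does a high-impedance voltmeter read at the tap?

V_out ≈ 19.6 V

The load sits in parallel with Rb: Rb‖R_L = (39.0 × 106) / (39.0 + 106) = 28.51 kΩ.
V_out = 38.2 × 28.51 / (27.0 + 28.51) = 38.2 × 28.51/55.51 = 19.6 V.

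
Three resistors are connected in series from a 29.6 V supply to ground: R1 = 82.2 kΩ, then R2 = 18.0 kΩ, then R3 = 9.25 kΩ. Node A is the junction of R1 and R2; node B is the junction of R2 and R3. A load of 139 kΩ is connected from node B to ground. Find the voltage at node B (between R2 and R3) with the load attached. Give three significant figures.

At node B, R3 is in parallel with the load: R3‖R_L = 8.673 kΩ.
Below node A the resistance is R2 + (R3‖R_L) = 26.67 kΩ, so V_A = 29.6 × 26.67/108.9 = 7.252 V.
Then V_B = V_A × (R3‖R_L)/(R2 + R3‖R_L) = 7.252 × 8.673/26.67 = 2.36 V.

V ≈ 2.36 V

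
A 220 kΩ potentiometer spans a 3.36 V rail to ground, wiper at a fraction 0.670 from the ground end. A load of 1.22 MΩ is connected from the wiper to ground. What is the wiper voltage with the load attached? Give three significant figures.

V ≈ 2.16 V

The wiper splits the pot into (1−α)R = 72.60 kΩ above and αR = 147.4 kΩ below.
Lower section ‖ load = 131.5 kΩ.
V_wiper = 3.36 × 131.5/(72.60 + 131.5) = 2.16 V.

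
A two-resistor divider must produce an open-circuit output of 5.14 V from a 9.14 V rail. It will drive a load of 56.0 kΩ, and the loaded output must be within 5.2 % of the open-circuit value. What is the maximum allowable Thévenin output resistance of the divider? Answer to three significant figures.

R_th ≤ 3.07 kΩ

Loading drop = R_th/(R_th + R_L) ≤ 0.0520, so R_th ≤ R_L · ε/(1−ε) = 56.0 kΩ × 0.0520/0.9480 = 3.07 kΩ.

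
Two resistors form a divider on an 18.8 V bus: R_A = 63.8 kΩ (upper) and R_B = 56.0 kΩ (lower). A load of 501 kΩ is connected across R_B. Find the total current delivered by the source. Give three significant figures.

R_B‖R_L = 50.37 kΩ, so the source sees R_A + R_B‖R_L = 114.2 kΩ.
I = 18.8 V / 114.2 kΩ = 0.165 mA.

I ≈ 0.165 mA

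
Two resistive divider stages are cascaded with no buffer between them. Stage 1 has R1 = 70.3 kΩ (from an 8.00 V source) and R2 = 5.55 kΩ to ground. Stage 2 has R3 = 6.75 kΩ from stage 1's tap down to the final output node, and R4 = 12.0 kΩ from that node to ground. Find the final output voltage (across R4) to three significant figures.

V_out ≈ 0.294 V

Stage 2 presents R3+R4 = 18.75 kΩ as a load on stage 1's tap.
Stage 1's lower leg becomes R2‖(R3+R4) = 4.282 kΩ, so V_mid = 8.00 × 4.282/74.58 = 0.4593 V.
Stage 2 is itself unloaded: V_out = V_mid × R4/(R3+R4) = 0.4593 × 12.0/18.75 = 0.294 V.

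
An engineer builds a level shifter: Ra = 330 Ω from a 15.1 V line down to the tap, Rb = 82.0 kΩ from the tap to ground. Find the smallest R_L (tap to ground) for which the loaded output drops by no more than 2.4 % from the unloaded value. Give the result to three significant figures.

Output resistance R_th = Ra‖Rb = (330 × 82000)/82330 = 328.7 Ω.
The fractional drop is R_th/(R_th + R_L); requiring this ≤ 0.0240 gives R_L ≥ R_th(1/0.0240 − 1) = 328.7 × 40.67 = 13.4 kΩ.

R_L(min) ≈ 13.4 kΩ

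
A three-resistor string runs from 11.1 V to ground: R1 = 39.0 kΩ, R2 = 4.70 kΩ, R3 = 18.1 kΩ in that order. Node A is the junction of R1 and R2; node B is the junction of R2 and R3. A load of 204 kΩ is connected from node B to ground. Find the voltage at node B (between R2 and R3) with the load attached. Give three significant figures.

V ≈ 3.06 V

At node B, R3 is in parallel with the load: R3‖R_L = 16.62 kΩ.
Below node A the resistance is R2 + (R3‖R_L) = 21.32 kΩ, so V_A = 11.1 × 21.32/60.32 = 3.924 V.
Then V_B = V_A × (R3‖R_L)/(R2 + R3‖R_L) = 3.924 × 16.62/21.32 = 3.06 V.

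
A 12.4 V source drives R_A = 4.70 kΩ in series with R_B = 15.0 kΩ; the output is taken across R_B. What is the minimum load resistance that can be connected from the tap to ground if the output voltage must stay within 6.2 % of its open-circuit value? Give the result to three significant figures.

R_L(min) ≈ 54.1 kΩ

Output resistance R_th = R_A‖R_B = (4.70 × 15.0)/19.70 = 3.579 kΩ.
The fractional drop is R_th/(R_th + R_L); requiring this ≤ 0.0620 gives R_L ≥ R_th(1/0.0620 − 1) = 3.579 × 15.13 = 54.1 kΩ.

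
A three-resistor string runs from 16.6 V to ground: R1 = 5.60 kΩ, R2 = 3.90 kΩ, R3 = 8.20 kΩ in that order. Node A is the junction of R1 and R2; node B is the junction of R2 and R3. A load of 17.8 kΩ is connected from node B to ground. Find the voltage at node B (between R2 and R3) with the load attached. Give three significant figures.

V ≈ 6.17 V

At node B, R3 is in parallel with the load: R3‖R_L = 5.614 kΩ.
Below node A the resistance is R2 + (R3‖R_L) = 9.514 kΩ, so V_A = 16.6 × 9.514/15.11 = 10.45 V.
Then V_B = V_A × (R3‖R_L)/(R2 + R3‖R_L) = 10.45 × 5.614/9.514 = 6.17 V.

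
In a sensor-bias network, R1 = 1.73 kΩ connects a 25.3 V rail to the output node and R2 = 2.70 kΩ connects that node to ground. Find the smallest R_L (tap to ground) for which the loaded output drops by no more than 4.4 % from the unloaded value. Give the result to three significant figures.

R_L(min) ≈ 22.9 kΩ

Output resistance R_th = R1‖R2 = (1.73 × 2.70)/4.430 = 1.054 kΩ.
The fractional drop is R_th/(R_th + R_L); requiring this ≤ 0.0440 gives R_L ≥ R_th(1/0.0440 − 1) = 1.054 × 21.73 = 22.9 kΩ.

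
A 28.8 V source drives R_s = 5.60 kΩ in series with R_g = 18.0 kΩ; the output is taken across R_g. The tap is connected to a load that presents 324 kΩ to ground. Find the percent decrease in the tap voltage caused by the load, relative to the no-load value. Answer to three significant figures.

1.30 %

The divider's output (Thévenin) resistance is R_s‖R_g = 4.271 kΩ.
Fractional drop under load = R_th/(R_th + R_L) = 4.271 / (4.271 + 324) = 0.01301.
So the output falls by 1.30 %.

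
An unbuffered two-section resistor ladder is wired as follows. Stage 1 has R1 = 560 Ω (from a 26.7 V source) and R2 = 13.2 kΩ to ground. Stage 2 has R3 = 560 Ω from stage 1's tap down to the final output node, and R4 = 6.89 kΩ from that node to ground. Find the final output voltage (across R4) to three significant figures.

Stage 2 presents R3+R4 = 7450 Ω as a load on stage 1's tap.
Stage 1's lower leg becomes R2‖(R3+R4) = 4762 Ω, so V_mid = 26.7 × 4762/5322 = 23.89 V.
Stage 2 is itself unloaded: V_out = V_mid × R4/(R3+R4) = 23.89 × 6890/7450 = 22.1 V.

V_out ≈ 22.1 V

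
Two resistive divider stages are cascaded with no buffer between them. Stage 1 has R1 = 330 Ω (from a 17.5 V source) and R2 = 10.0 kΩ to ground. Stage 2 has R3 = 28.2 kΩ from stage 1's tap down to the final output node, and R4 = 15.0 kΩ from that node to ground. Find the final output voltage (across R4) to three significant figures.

V_out ≈ 5.84 V

Stage 2 presents R3+R4 = 43200 Ω as a load on stage 1's tap.
Stage 1's lower leg becomes R2‖(R3+R4) = 8120 Ω, so V_mid = 17.5 × 8120/8450 = 16.82 V.
Stage 2 is itself unloaded: V_out = V_mid × R4/(R3+R4) = 16.82 × 15000/43200 = 5.84 V.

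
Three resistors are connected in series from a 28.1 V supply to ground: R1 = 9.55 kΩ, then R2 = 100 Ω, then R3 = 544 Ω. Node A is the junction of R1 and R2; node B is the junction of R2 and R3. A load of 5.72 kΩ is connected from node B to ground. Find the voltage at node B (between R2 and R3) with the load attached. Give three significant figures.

V ≈ 1.38 V

At node B, R3 is in parallel with the load: R3‖R_L = 496.8 Ω.
Below node A the resistance is R2 + (R3‖R_L) = 596.8 Ω, so V_A = 28.1 × 596.8/10150 = 1.653 V.
Then V_B = V_A × (R3‖R_L)/(R2 + R3‖R_L) = 1.653 × 496.8/596.8 = 1.38 V.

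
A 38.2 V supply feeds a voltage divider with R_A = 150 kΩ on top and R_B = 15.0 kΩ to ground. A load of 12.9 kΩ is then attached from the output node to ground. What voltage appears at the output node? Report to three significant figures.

The load sits in parallel with R_B: R_B‖R_L = (15.0 × 12.9) / (15.0 + 12.9) = 6.935 kΩ.
V_out = 38.2 × 6.935 / (150 + 6.935) = 38.2 × 6.935/156.9 = 1.69 V.

V_out ≈ 1.69 V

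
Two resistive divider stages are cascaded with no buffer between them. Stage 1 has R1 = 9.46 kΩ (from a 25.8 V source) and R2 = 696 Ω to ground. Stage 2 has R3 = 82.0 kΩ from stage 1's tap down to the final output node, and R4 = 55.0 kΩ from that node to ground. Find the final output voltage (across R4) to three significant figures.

V_out ≈ 0.706 V

Stage 2 presents R3+R4 = 137000 Ω as a load on stage 1's tap.
Stage 1's lower leg becomes R2‖(R3+R4) = 692.5 Ω, so V_mid = 25.8 × 692.5/10150 = 1.760 V.
Stage 2 is itself unloaded: V_out = V_mid × R4/(R3+R4) = 1.760 × 55000/137000 = 0.706 V.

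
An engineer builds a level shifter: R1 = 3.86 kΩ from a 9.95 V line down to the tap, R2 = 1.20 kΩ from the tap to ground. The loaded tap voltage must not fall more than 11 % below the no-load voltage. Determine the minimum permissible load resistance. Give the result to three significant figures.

R_L(min) ≈ 7.41 kΩ

Output resistance R_th = R1‖R2 = (3860 × 1200)/5060 = 915.4 Ω.
The fractional drop is R_th/(R_th + R_L); requiring this ≤ 0.110 gives R_L ≥ R_th(1/0.110 − 1) = 915.4 × 8.091 = 7.41 kΩ.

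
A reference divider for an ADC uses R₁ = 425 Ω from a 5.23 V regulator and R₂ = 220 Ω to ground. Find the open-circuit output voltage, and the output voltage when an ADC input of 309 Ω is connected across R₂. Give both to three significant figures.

Unloaded: 1.78 V; loaded: 1.21 V

Open-circuit: V = 5.23 × 220/(425 + 220) = 1.78 V.
With the load, R₂ becomes R₂‖R_L = 128.5 Ω, so V = 5.23 × 128.5/553.5 = 1.21 V.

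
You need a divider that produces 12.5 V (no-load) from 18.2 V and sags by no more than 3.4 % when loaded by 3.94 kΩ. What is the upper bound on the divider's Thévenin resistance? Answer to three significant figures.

Loading drop = R_th/(R_th + R_L) ≤ 0.0340, so R_th ≤ R_L · ε/(1−ε) = 3.94 kΩ × 0.0340/0.9660 = 139 Ω.
(Any R1, R2 with R2/(R1+R2) = 0.687 and R1‖R2 ≤ 139 Ω will meet the spec.)

R_th ≤ 139 Ω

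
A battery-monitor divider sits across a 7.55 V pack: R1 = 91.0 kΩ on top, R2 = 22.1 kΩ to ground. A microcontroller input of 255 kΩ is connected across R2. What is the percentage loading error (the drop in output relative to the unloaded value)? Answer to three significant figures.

6.52 %

The divider's output (Thévenin) resistance is R1‖R2 = 17.78 kΩ.
Fractional drop under load = R_th/(R_th + R_L) = 17.78 / (17.78 + 255) = 0.06519.
So the output falls by 6.52 %.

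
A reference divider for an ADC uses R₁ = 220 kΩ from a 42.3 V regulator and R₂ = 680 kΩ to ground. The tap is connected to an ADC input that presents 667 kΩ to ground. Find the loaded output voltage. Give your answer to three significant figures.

V_out ≈ 25.6 V

The load sits in parallel with R₂: R₂‖R_L = (680 × 667) / (680 + 667) = 336.7 kΩ.
V_out = 42.3 × 336.7 / (220 + 336.7) = 42.3 × 336.7/556.7 = 25.6 V.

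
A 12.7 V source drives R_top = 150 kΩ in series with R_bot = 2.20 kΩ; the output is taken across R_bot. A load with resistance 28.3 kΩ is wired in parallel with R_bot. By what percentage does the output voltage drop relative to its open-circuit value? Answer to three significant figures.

7.12 %

The divider's output (Thévenin) resistance is R_top‖R_bot = 2.168 kΩ.
Fractional drop under load = R_th/(R_th + R_L) = 2.168 / (2.168 + 28.3) = 0.07116.
So the output falls by 7.12 %.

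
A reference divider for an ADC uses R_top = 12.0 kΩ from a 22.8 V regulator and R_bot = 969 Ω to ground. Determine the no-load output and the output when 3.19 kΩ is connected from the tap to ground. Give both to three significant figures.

Open-circuit: V = 22.8 × 969/(12000 + 969) = 1.70 V.
With the load, R_bot becomes R_bot‖R_L = 743.2 Ω, so V = 22.8 × 743.2/12740 = 1.33 V.

Unloaded: 1.70 V; loaded: 1.33 V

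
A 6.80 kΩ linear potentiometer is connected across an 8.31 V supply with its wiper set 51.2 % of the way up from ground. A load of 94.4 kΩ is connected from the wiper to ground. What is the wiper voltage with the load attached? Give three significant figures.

The wiper splits the pot into (1−α)R = 3.318 kΩ above and αR = 3.482 kΩ below.
Lower section ‖ load = 3.358 kΩ.
V_wiper = 8.31 × 3.358/(3.318 + 3.358) = 4.18 V.

V ≈ 4.18 V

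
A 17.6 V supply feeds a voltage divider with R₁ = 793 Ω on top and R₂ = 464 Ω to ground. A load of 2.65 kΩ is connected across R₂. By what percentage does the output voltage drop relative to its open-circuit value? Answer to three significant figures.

9.95 %

Unloaded V = 17.6 × 464/1257 = 6.4967 V.
Loaded: R₂‖R_L = 394.9 Ω, giving V = 17.6 × 394.9/1188 = 5.8505 V.
Drop = (6.4967 − 5.8505) / 6.4967 = 9.95 %.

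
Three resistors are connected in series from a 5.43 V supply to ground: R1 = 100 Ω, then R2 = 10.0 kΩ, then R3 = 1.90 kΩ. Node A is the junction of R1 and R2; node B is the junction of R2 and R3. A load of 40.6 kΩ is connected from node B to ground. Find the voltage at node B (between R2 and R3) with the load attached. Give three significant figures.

At node B, R3 is in parallel with the load: R3‖R_L = 1815 Ω.
Below node A the resistance is R2 + (R3‖R_L) = 11820 Ω, so V_A = 5.43 × 11820/11920 = 5.384 V.
Then V_B = V_A × (R3‖R_L)/(R2 + R3‖R_L) = 5.384 × 1815/11820 = 0.827 V.

V ≈ 0.827 V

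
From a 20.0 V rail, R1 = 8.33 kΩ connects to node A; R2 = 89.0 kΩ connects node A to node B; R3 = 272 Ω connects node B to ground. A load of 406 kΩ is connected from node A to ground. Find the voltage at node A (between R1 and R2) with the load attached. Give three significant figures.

V ≈ 18.0 V

Below node A the series string R2+R3 = 89270 Ω sits in parallel with the 406000 Ω load: 73180 Ω.
V_A = 20.0 × 73180/(8330 + 73180) = 18.0 V.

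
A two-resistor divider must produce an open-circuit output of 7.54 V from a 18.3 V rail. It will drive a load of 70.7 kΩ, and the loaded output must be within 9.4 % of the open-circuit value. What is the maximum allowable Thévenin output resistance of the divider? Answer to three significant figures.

R_th ≤ 7.34 kΩ

Loading drop = R_th/(R_th + R_L) ≤ 0.0940, so R_th ≤ R_L · ε/(1−ε) = 70.7 kΩ × 0.0940/0.9060 = 7.34 kΩ.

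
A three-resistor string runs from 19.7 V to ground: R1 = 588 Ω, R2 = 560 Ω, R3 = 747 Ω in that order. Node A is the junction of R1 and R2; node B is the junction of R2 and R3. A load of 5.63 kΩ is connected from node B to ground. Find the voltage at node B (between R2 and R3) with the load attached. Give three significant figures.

At node B, R3 is in parallel with the load: R3‖R_L = 659.5 Ω.
Below node A the resistance is R2 + (R3‖R_L) = 1219 Ω, so V_A = 19.7 × 1219/1807 = 13.29 V.
Then V_B = V_A × (R3‖R_L)/(R2 + R3‖R_L) = 13.29 × 659.5/1219 = 7.19 V.

V ≈ 7.19 V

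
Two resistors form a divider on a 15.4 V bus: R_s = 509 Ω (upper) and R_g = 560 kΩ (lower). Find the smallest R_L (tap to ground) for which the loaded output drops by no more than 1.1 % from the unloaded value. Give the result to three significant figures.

R_L(min) ≈ 45.7 kΩ

Output resistance R_th = R_s‖R_g = (509 × 560000)/560500 = 508.5 Ω.
The fractional drop is R_th/(R_th + R_L); requiring this ≤ 0.0110 gives R_L ≥ R_th(1/0.0110 − 1) = 508.5 × 89.91 = 45.7 kΩ.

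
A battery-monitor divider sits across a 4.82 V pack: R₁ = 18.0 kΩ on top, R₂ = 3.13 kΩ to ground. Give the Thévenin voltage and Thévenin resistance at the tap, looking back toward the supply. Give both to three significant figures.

V_th is the open-circuit tap voltage: 4.82 × 3.13/(18.0 + 3.13) = 0.714 V.
With the supply zeroed, R₁ and R₂ appear in parallel from the tap: R_th = R₁‖R₂ = (18.0 × 3.13)/21.13 = 2.67 kΩ.

V_th = 0.714 V, R_th = 2.67 kΩ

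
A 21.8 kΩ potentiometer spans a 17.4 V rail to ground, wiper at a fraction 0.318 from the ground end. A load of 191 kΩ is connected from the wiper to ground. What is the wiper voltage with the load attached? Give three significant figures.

V ≈ 5.40 V

The wiper splits the pot into (1−α)R = 14.87 kΩ above and αR = 6.932 kΩ below.
Lower section ‖ load = 6.690 kΩ.
V_wiper = 17.4 × 6.690/(14.87 + 6.690) = 5.40 V.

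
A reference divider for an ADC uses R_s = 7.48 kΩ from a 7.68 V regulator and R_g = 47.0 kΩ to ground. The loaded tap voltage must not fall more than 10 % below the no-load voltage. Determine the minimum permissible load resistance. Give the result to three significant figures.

Output resistance R_th = R_s‖R_g = (7.48 × 47.0)/54.48 = 6.453 kΩ.
The fractional drop is R_th/(R_th + R_L); requiring this ≤ 0.100 gives R_L ≥ R_th(1/0.100 − 1) = 6.453 × 9.000 = 58.1 kΩ.

R_L(min) ≈ 58.1 kΩ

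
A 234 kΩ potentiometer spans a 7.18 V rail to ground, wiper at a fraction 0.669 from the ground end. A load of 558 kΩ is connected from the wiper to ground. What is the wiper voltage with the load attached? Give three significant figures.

V ≈ 4.40 V

The wiper splits the pot into (1−α)R = 77.45 kΩ above and αR = 156.5 kΩ below.
Lower section ‖ load = 122.2 kΩ.
V_wiper = 7.18 × 122.2/(77.45 + 122.2) = 4.40 V.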